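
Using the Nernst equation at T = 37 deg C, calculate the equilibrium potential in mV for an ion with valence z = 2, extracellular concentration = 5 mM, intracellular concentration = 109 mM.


E = (RT/(zF)) * ln(C_out/C_in)
T = 37 + 273.15 = 310.15 K
E = (8.314 * 310.15 / (2 * 96485)) * ln(5/109)
E = -41.18 mV


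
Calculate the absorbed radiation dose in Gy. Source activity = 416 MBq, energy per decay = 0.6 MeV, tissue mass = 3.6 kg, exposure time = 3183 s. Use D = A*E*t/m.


A = 416 MBq = 4.1600e+08 Bq
E = 0.6 MeV = 9.612e-14 J
D = A*E*t/m = 4.1600e+08*9.612e-14*3183/3.6
D = 0.03535 Gy


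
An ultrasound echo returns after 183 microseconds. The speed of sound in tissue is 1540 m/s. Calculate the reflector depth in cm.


depth = c * t / 2
t = 183 us = 1.8300e-04 s
depth = 1540 * 1.8300e-04 / 2
depth = 0.14091 m = 14.091 cm


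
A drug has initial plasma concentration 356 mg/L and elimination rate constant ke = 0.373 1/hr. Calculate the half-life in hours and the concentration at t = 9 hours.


t_half = ln(2) / ke = 0.693147 / 0.373 = 1.858 hr
C(t) = C0 * exp(-ke*t) = 356 * exp(-0.373*9)
C(9) = 12.4 mg/L


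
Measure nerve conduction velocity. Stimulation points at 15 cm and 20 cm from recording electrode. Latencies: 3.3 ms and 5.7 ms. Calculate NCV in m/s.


Distance = (20 - 15) / 100 = 0.05 m
dt = (5.7 - 3.3) / 1000 = 0.0024 s
NCV = dist / dt = 20.83 m/s


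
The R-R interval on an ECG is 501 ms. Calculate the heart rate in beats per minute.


HR = 60 / RR_interval(s)
RR = 501 ms = 0.501 s
HR = 60 / 0.501 = 119.8 bpm


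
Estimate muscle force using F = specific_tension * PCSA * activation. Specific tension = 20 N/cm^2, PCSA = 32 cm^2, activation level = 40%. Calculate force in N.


F = sigma * PCSA * activation
F = 20 * 32 * 0.4
F = 256 N


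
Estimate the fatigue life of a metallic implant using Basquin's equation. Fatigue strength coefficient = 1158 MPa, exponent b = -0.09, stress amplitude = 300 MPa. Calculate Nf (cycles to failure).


sigma_a = sigma_f' * (2Nf)^b
2Nf = (sigma_a/sigma_f')^(1/b)
2Nf = (300/1158)^(1/-0.09)
2Nf = 3293341.1
Nf = 1.6467e+06


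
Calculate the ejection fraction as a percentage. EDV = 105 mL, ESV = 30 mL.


SV = EDV - ESV = 105 - 30 = 75 mL
EF = SV/EDV * 100 = 75/105 * 100
EF = 71.43%


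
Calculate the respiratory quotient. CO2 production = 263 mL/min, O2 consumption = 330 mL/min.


RQ = VCO2 / VO2
RQ = 263 / 330
RQ = 0.797


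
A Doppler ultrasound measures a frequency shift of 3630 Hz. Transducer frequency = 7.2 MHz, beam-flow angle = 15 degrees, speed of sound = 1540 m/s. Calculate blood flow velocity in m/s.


v = fd * c / (2 * f0 * cos(theta))
v = 3630 * 1540 / (2 * 7.2000e+06 * cos(15))
v = 0.4019 m/s


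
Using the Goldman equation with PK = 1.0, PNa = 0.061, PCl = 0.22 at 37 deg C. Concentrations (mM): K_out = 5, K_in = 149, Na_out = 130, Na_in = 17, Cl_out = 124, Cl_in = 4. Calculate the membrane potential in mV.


Vm = (RT/F)*ln((PK*Ko + PNa*Nao + PCl*Cli)/(PK*Ki + PNa*Nai + PCl*Clo))
Numer = 13.81, Denom = 177.317
Vm = -68.22 mV


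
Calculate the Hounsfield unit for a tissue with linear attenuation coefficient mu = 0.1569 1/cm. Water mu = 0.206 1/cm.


HU = ((mu_tissue - mu_water) / mu_water) * 1000
HU = ((0.1569 - 0.206) / 0.206) * 1000
HU = -238.3


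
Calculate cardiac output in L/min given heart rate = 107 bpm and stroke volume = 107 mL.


CO = HR * SV
CO = 107 * 107 / 1000
CO = 11.45 L/min


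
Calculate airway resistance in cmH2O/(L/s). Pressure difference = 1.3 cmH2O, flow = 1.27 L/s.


R = dP / flow
R = 1.3 / 1.27
R = 1.024 cmH2O/(L/s)


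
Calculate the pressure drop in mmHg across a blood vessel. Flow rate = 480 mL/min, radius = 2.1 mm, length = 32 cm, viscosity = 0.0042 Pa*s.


dP = 8*mu*L*Q / (pi*r^4)
Q = 480 mL/min = 8e-06 m^3/s
dP = 1407.84 Pa = 1407.84 / 133.322 mmHg = 10.56 mmHg


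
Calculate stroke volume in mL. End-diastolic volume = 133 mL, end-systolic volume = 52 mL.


SV = EDV - ESV
SV = 133 - 52
SV = 81 mL


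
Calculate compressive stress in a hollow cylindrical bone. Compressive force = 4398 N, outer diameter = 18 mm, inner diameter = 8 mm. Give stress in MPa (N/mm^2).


A = pi*(r_o^2 - r_i^2)
r_o = 9 mm, r_i = 4 mm
A = 204.204 mm^2
sigma = F/A = 4398 / 204.204
sigma = 21.54 MPa


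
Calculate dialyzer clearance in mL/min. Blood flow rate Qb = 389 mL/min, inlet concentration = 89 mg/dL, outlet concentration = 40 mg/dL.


K = Qb * (Cb_in - Cb_out) / Cb_in
K = 389 * (89 - 40) / 89
K = 214.2 mL/min


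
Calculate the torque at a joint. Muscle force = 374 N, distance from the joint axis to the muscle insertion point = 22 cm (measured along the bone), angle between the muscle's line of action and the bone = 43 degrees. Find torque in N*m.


Torque = F * d * sin(theta)   (moment arm = d*sin(theta))
d = 22 cm = 0.22 m
Torque = 374 * 0.22 * sin(43)
Torque = 56.11 N*m


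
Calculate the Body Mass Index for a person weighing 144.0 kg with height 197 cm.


BMI = weight / height^2
height = 197 cm = 1.97 m
BMI = 144.0 / 1.97^2
BMI = 37.1 kg/m^2


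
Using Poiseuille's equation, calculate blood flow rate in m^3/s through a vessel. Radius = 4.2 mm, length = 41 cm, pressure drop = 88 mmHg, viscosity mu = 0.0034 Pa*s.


Q = pi*r^4*dP / (8*mu*L)
r = 0.0042 m, L = 0.41 m
dP = 88 mmHg = 11732.336 Pa
Q = 0.001028 m^3/s


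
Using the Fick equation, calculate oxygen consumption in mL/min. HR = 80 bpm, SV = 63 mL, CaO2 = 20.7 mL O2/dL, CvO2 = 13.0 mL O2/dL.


CO = HR*SV = 80*63/1000 = 5.04 L/min
a-v O2 diff = 20.7 - 13.0 = 7.7 mL/dL
VO2 = CO * (CaO2-CvO2) * 10 dL/L
VO2 = 5.04 * 7.7 * 10
VO2 = 388.1 mL/min


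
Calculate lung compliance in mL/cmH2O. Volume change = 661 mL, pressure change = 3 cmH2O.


C = dV / dP
C = 661 / 3
C = 220.3 mL/cmH2O


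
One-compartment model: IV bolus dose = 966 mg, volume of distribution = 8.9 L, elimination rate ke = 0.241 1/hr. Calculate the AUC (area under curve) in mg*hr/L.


C0 = Dose/Vd = 966/8.9 = 108.539 mg/L
AUC = C0/ke = 108.539/0.241
AUC = 450.4 mg*hr/L


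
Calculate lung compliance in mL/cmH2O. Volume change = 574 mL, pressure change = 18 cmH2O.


C = dV / dP
C = 574 / 18
C = 31.89 mL/cmH2O


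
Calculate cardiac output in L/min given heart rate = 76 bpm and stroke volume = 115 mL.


CO = HR * SV
CO = 76 * 115 / 1000
CO = 8.74 L/min


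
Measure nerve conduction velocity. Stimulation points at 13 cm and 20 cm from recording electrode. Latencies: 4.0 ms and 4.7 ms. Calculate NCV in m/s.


Distance = (20 - 13) / 100 = 0.07 m
dt = (4.7 - 4.0) / 1000 = 7.0000e-04 s
NCV = dist / dt = 100 m/s


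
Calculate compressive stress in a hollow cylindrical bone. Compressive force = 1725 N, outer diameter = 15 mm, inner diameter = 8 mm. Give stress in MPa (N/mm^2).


A = pi*(r_o^2 - r_i^2)
r_o = 7.5 mm, r_i = 4 mm
A = 126.449 mm^2
sigma = F/A = 1725 / 126.449
sigma = 13.64 MPa


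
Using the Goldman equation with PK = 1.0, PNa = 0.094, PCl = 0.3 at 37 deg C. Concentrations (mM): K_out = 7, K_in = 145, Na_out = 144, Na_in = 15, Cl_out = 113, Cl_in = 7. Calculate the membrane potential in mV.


Vm = (RT/F)*ln((PK*Ko + PNa*Nao + PCl*Cli)/(PK*Ki + PNa*Nai + PCl*Clo))
Numer = 22.636, Denom = 180.31
Vm = -55.46 mV


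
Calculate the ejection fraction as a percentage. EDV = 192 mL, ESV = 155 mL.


SV = EDV - ESV = 192 - 155 = 37 mL
EF = SV/EDV * 100 = 37/192 * 100
EF = 19.27%


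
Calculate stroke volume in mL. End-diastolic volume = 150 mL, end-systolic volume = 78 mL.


SV = EDV - ESV
SV = 150 - 78
SV = 72 mL


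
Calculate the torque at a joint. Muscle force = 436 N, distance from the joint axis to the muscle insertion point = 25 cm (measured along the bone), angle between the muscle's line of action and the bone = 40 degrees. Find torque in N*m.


Torque = F * d * sin(theta)   (moment arm = d*sin(theta))
d = 25 cm = 0.25 m
Torque = 436 * 0.25 * sin(40)
Torque = 70.06 N*m


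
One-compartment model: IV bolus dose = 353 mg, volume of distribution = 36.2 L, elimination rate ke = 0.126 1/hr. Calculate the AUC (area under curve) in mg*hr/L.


C0 = Dose/Vd = 353/36.2 = 9.75138 mg/L
AUC = C0/ke = 9.75138/0.126
AUC = 77.39 mg*hr/L


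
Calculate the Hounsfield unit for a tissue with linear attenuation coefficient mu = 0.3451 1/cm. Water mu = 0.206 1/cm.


HU = ((mu_tissue - mu_water) / mu_water) * 1000
HU = ((0.3451 - 0.206) / 0.206) * 1000
HU = 675.2


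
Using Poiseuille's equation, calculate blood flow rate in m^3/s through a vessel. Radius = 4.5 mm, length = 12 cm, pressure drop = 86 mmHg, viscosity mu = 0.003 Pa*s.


Q = pi*r^4*dP / (8*mu*L)
r = 0.0045 m, L = 0.12 m
dP = 86 mmHg = 11465.692 Pa
Q = 0.005129 m^3/s


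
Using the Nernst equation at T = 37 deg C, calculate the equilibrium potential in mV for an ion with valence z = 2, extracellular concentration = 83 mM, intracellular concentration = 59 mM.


E = (RT/(zF)) * ln(C_out/C_in)
T = 37 + 273.15 = 310.15 K
E = (8.314 * 310.15 / (2 * 96485)) * ln(83/59)
E = 4.561 mV


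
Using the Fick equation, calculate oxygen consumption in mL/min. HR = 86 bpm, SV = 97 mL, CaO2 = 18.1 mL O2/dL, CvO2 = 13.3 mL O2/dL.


CO = HR*SV = 86*97/1000 = 8.342 L/min
a-v O2 diff = 18.1 - 13.3 = 4.8 mL/dL
VO2 = CO * (CaO2-CvO2) * 10 dL/L
VO2 = 8.342 * 4.8 * 10
VO2 = 400.4 mL/min


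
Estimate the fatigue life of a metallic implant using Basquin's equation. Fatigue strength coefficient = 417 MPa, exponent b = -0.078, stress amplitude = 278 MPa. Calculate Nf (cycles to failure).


sigma_a = sigma_f' * (2Nf)^b
2Nf = (sigma_a/sigma_f')^(1/b)
2Nf = (278/417)^(1/-0.078)
2Nf = 180.95902
Nf = 90.48


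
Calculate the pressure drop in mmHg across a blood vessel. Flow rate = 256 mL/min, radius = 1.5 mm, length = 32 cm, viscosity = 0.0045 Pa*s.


dP = 8*mu*L*Q / (pi*r^4)
Q = 256 mL/min = 4.26667e-06 m^3/s
dP = 3090.48 Pa = 3090.48 / 133.322 mmHg = 23.18 mmHg


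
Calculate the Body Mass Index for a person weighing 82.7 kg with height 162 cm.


BMI = weight / height^2
height = 162 cm = 1.62 m
BMI = 82.7 / 1.62^2
BMI = 31.51 kg/m^2


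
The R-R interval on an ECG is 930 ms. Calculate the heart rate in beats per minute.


HR = 60 / RR_interval(s)
RR = 930 ms = 0.93 s
HR = 60 / 0.93 = 64.52 bpm


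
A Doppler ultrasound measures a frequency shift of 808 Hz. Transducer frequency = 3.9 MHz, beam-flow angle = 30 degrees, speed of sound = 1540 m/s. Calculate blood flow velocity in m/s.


v = fd * c / (2 * f0 * cos(theta))
v = 808 * 1540 / (2 * 3.9000e+06 * cos(30))
v = 0.1842 m/s


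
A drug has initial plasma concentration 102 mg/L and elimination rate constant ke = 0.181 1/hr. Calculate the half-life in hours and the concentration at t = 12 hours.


t_half = ln(2) / ke = 0.693147 / 0.181 = 3.83 hr
C(t) = C0 * exp(-ke*t) = 102 * exp(-0.181*12)
C(12) = 11.62 mg/L


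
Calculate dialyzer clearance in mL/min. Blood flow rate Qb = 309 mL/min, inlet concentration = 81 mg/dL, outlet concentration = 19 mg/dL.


K = Qb * (Cb_in - Cb_out) / Cb_in
K = 309 * (81 - 19) / 81
K = 236.5 mL/min


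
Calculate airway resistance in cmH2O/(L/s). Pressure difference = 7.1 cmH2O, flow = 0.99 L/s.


R = dP / flow
R = 7.1 / 0.99
R = 7.172 cmH2O/(L/s)


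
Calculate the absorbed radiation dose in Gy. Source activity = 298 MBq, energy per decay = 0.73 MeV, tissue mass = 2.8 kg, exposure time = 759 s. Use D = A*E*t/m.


A = 298 MBq = 2.9800e+08 Bq
E = 0.73 MeV = 1.16946e-13 J
D = A*E*t/m = 2.9800e+08*1.16946e-13*759/2.8
D = 0.009447 Gy


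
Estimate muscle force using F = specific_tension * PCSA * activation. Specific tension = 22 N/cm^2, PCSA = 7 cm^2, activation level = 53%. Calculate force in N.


F = sigma * PCSA * activation
F = 22 * 7 * 0.53
F = 81.62 N


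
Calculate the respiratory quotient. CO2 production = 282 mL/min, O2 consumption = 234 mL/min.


RQ = VCO2 / VO2
RQ = 282 / 234
RQ = 1.205


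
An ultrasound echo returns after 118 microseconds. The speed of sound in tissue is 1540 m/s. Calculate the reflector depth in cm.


depth = c * t / 2
t = 118 us = 1.1800e-04 s
depth = 1540 * 1.1800e-04 / 2
depth = 0.09086 m = 9.086 cm


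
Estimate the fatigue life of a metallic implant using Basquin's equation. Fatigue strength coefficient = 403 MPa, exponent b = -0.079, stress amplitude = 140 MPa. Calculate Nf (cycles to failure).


sigma_a = sigma_f' * (2Nf)^b
2Nf = (sigma_a/sigma_f')^(1/b)
2Nf = (140/403)^(1/-0.079)
2Nf = 649183.12
Nf = 3.246e+05


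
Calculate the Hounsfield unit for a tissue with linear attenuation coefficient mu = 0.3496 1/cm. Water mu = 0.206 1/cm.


HU = ((mu_tissue - mu_water) / mu_water) * 1000
HU = ((0.3496 - 0.206) / 0.206) * 1000
HU = 697.1


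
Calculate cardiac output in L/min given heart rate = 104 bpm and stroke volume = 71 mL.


CO = HR * SV
CO = 104 * 71 / 1000
CO = 7.384 L/min


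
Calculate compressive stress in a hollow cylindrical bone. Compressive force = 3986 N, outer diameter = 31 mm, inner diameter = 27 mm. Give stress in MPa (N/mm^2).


A = pi*(r_o^2 - r_i^2)
r_o = 15.5 mm, r_i = 13.5 mm
A = 182.212 mm^2
sigma = F/A = 3986 / 182.212
sigma = 21.88 MPa


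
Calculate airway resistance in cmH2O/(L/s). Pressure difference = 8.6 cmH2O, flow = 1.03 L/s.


R = dP / flow
R = 8.6 / 1.03
R = 8.35 cmH2O/(L/s)


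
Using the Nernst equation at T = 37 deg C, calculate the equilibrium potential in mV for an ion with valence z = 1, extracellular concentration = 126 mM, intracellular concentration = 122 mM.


E = (RT/(zF)) * ln(C_out/C_in)
T = 37 + 273.15 = 310.15 K
E = (8.314 * 310.15 / (1 * 96485)) * ln(126/122)
E = 0.8622 mV


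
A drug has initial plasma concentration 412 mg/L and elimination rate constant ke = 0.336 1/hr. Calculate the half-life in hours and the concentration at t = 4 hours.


t_half = ln(2) / ke = 0.693147 / 0.336 = 2.063 hr
C(t) = C0 * exp(-ke*t) = 412 * exp(-0.336*4)
C(4) = 107.4 mg/L


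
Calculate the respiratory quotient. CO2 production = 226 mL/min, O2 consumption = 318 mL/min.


RQ = VCO2 / VO2
RQ = 226 / 318
RQ = 0.7107


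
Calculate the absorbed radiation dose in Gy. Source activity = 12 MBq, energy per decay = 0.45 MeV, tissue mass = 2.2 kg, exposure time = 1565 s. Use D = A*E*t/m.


A = 12 MBq = 1.2000e+07 Bq
E = 0.45 MeV = 7.209e-14 J
D = A*E*t/m = 1.2000e+07*7.209e-14*1565/2.2
D = 6.1539e-04 Gy


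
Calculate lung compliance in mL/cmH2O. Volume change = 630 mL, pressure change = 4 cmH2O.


C = dV / dP
C = 630 / 4
C = 157.5 mL/cmH2O


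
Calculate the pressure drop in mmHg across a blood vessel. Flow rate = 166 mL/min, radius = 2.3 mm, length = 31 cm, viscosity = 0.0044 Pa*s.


dP = 8*mu*L*Q / (pi*r^4)
Q = 166 mL/min = 2.76667e-06 m^3/s
dP = 343.4 Pa = 343.4 / 133.322 mmHg = 2.576 mmHg


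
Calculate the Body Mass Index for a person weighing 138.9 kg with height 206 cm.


BMI = weight / height^2
height = 206 cm = 2.06 m
BMI = 138.9 / 2.06^2
BMI = 32.73 kg/m^2


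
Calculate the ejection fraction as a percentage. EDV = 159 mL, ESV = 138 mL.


SV = EDV - ESV = 159 - 138 = 21 mL
EF = SV/EDV * 100 = 21/159 * 100
EF = 13.21%


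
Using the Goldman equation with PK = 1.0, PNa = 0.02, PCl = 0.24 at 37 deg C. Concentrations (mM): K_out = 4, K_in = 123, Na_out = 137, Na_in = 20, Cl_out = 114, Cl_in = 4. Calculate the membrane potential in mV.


Vm = (RT/F)*ln((PK*Ko + PNa*Nao + PCl*Cli)/(PK*Ki + PNa*Nai + PCl*Clo))
Numer = 7.7, Denom = 150.76
Vm = -79.49 mV


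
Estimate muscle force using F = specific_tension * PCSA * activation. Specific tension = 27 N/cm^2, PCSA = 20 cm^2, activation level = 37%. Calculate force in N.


F = sigma * PCSA * activation
F = 27 * 20 * 0.37
F = 199.8 N


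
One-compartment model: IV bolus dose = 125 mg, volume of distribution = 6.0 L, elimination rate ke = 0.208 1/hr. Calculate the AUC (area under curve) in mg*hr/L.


C0 = Dose/Vd = 125/6.0 = 20.8333 mg/L
AUC = C0/ke = 20.8333/0.208
AUC = 100.2 mg*hr/L


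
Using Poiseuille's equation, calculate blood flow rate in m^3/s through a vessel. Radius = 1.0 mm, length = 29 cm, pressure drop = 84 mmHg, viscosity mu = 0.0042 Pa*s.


Q = pi*r^4*dP / (8*mu*L)
r = 0.001 m, L = 0.29 m
dP = 84 mmHg = 11199.048 Pa
Q = 3.6107e-06 m^3/s


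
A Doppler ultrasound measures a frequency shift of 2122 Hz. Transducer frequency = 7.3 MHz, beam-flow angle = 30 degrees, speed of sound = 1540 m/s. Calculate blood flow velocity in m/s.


v = fd * c / (2 * f0 * cos(theta))
v = 2122 * 1540 / (2 * 7.3000e+06 * cos(30))
v = 0.2585 m/s


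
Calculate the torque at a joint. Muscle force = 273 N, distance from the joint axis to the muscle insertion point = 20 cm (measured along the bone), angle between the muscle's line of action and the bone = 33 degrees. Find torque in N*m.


Torque = F * d * sin(theta)   (moment arm = d*sin(theta))
d = 20 cm = 0.2 m
Torque = 273 * 0.2 * sin(33)
Torque = 29.74 N*m


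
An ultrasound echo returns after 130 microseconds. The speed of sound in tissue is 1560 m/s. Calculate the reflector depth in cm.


depth = c * t / 2
t = 130 us = 1.3000e-04 s
depth = 1560 * 1.3000e-04 / 2
depth = 0.1014 m = 10.14 cm


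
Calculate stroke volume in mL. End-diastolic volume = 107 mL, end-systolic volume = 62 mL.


SV = EDV - ESV
SV = 107 - 62
SV = 45 mL


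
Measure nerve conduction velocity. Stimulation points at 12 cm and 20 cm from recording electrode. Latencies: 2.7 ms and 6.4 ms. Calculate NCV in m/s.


Distance = (20 - 12) / 100 = 0.08 m
dt = (6.4 - 2.7) / 1000 = 0.0037 s
NCV = dist / dt = 21.62 m/s


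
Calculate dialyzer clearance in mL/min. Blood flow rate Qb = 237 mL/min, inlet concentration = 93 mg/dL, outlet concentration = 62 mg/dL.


K = Qb * (Cb_in - Cb_out) / Cb_in
K = 237 * (93 - 62) / 93
K = 79 mL/min


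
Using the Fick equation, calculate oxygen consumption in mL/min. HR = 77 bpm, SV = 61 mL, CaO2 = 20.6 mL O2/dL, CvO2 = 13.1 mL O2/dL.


CO = HR*SV = 77*61/1000 = 4.697 L/min
a-v O2 diff = 20.6 - 13.1 = 7.5 mL/dL
VO2 = CO * (CaO2-CvO2) * 10 dL/L
VO2 = 4.697 * 7.5 * 10
VO2 = 352.3 mL/min


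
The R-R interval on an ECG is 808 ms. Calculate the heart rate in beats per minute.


HR = 60 / RR_interval(s)
RR = 808 ms = 0.808 s
HR = 60 / 0.808 = 74.26 bpm


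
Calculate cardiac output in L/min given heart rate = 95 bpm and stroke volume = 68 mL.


CO = HR * SV
CO = 95 * 68 / 1000
CO = 6.46 L/min


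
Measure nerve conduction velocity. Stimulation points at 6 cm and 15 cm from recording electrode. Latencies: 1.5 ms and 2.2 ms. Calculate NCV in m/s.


Distance = (15 - 6) / 100 = 0.09 m
dt = (2.2 - 1.5) / 1000 = 7.0000e-04 s
NCV = dist / dt = 128.6 m/s


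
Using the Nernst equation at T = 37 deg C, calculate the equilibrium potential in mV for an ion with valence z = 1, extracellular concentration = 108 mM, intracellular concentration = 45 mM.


E = (RT/(zF)) * ln(C_out/C_in)
T = 37 + 273.15 = 310.15 K
E = (8.314 * 310.15 / (1 * 96485)) * ln(108/45)
E = 23.4 mV


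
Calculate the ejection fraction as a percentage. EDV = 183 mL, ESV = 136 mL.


SV = EDV - ESV = 183 - 136 = 47 mL
EF = SV/EDV * 100 = 47/183 * 100
EF = 25.68%


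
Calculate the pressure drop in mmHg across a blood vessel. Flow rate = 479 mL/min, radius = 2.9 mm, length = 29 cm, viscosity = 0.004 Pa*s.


dP = 8*mu*L*Q / (pi*r^4)
Q = 479 mL/min = 7.98333e-06 m^3/s
dP = 333.419 Pa = 333.419 / 133.322 mmHg = 2.501 mmHg


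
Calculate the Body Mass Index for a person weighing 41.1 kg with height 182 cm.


BMI = weight / height^2
height = 182 cm = 1.82 m
BMI = 41.1 / 1.82^2
BMI = 12.41 kg/m^2


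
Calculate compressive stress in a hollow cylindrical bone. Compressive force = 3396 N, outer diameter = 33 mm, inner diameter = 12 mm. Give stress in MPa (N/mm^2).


A = pi*(r_o^2 - r_i^2)
r_o = 16.5 mm, r_i = 6 mm
A = 742.201 mm^2
sigma = F/A = 3396 / 742.201
sigma = 4.576 MPa


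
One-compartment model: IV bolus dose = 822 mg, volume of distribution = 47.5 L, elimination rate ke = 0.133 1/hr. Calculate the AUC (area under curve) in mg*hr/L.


C0 = Dose/Vd = 822/47.5 = 17.3053 mg/L
AUC = C0/ke = 17.3053/0.133
AUC = 130.1 mg*hr/L


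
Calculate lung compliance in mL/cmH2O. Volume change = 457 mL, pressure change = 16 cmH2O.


C = dV / dP
C = 457 / 16
C = 28.56 mL/cmH2O


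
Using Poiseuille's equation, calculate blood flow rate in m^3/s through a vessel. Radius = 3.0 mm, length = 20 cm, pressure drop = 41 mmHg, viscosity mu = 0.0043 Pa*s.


Q = pi*r^4*dP / (8*mu*L)
r = 0.003 m, L = 0.2 m
dP = 41 mmHg = 5466.202 Pa
Q = 2.0218e-04 m^3/s


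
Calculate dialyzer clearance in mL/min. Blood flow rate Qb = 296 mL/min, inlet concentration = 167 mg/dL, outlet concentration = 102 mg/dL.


K = Qb * (Cb_in - Cb_out) / Cb_in
K = 296 * (167 - 102) / 167
K = 115.2 mL/min


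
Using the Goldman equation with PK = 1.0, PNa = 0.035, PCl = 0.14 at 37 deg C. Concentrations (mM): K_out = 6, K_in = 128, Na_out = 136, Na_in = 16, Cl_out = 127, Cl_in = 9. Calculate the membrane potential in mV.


Vm = (RT/F)*ln((PK*Ko + PNa*Nao + PCl*Cli)/(PK*Ki + PNa*Nai + PCl*Clo))
Numer = 12.02, Denom = 146.34
Vm = -66.8 mV


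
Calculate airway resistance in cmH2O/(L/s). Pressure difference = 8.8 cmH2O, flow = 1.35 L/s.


R = dP / flow
R = 8.8 / 1.35
R = 6.519 cmH2O/(L/s)


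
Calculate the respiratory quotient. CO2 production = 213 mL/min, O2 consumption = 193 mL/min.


RQ = VCO2 / VO2
RQ = 213 / 193
RQ = 1.104


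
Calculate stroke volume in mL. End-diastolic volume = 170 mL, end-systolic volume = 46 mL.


SV = EDV - ESV
SV = 170 - 46
SV = 124 mL


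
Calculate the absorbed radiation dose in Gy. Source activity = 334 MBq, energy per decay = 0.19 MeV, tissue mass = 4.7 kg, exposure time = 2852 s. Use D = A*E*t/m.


A = 334 MBq = 3.3400e+08 Bq
E = 0.19 MeV = 3.0438e-14 J
D = A*E*t/m = 3.3400e+08*3.0438e-14*2852/4.7
D = 0.006169 Gy


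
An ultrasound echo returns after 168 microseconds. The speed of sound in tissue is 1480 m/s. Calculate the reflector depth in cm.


depth = c * t / 2
t = 168 us = 1.6800e-04 s
depth = 1480 * 1.6800e-04 / 2
depth = 0.12432 m = 12.432 cm


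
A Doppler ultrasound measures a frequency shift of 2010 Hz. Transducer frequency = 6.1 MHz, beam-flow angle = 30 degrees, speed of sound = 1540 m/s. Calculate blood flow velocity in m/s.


v = fd * c / (2 * f0 * cos(theta))
v = 2010 * 1540 / (2 * 6.1000e+06 * cos(30))
v = 0.293 m/s


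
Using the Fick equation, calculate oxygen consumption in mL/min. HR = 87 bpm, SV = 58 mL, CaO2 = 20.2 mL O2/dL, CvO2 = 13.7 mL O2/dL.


CO = HR*SV = 87*58/1000 = 5.046 L/min
a-v O2 diff = 20.2 - 13.7 = 6.5 mL/dL
VO2 = CO * (CaO2-CvO2) * 10 dL/L
VO2 = 5.046 * 6.5 * 10
VO2 = 328 mL/min


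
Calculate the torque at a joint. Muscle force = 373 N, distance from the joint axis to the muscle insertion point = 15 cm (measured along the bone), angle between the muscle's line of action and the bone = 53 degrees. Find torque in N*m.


Torque = F * d * sin(theta)   (moment arm = d*sin(theta))
d = 15 cm = 0.15 m
Torque = 373 * 0.15 * sin(53)
Torque = 44.68 N*m


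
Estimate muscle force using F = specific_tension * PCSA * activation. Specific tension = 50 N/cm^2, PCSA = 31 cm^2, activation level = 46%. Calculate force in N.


F = sigma * PCSA * activation
F = 50 * 31 * 0.46
F = 713 N


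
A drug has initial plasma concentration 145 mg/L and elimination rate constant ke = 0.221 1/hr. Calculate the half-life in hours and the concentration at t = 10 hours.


t_half = ln(2) / ke = 0.693147 / 0.221 = 3.136 hr
C(t) = C0 * exp(-ke*t) = 145 * exp(-0.221*10)
C(10) = 15.91 mg/L


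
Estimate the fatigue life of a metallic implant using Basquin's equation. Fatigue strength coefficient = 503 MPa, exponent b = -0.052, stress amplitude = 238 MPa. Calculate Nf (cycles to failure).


sigma_a = sigma_f' * (2Nf)^b
2Nf = (sigma_a/sigma_f')^(1/b)
2Nf = (238/503)^(1/-0.052)
2Nf = 1777573.1
Nf = 8.888e+05


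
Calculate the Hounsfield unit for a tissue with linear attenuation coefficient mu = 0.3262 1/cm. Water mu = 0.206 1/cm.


HU = ((mu_tissue - mu_water) / mu_water) * 1000
HU = ((0.3262 - 0.206) / 0.206) * 1000
HU = 583.5


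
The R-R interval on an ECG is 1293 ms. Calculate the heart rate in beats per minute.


HR = 60 / RR_interval(s)
RR = 1293 ms = 1.293 s
HR = 60 / 1.293 = 46.4 bpm


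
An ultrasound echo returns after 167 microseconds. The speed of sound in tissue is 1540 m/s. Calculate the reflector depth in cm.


depth = c * t / 2
t = 167 us = 1.6700e-04 s
depth = 1540 * 1.6700e-04 / 2
depth = 0.12859 m = 12.859 cm


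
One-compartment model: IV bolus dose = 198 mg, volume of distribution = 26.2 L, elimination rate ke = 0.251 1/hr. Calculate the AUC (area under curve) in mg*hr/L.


C0 = Dose/Vd = 198/26.2 = 7.55725 mg/L
AUC = C0/ke = 7.55725/0.251
AUC = 30.11 mg*hr/L


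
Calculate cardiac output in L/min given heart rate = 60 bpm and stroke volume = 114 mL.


CO = HR * SV
CO = 60 * 114 / 1000
CO = 6.84 L/min


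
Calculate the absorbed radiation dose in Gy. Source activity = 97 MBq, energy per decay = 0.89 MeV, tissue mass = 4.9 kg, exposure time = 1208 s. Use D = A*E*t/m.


A = 97 MBq = 9.7000e+07 Bq
E = 0.89 MeV = 1.42578e-13 J
D = A*E*t/m = 9.7000e+07*1.42578e-13*1208/4.9
D = 0.00341 Gy


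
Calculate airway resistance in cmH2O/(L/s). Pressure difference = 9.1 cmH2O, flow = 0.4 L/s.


R = dP / flow
R = 9.1 / 0.4
R = 22.75 cmH2O/(L/s)


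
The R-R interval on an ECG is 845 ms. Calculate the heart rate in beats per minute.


HR = 60 / RR_interval(s)
RR = 845 ms = 0.845 s
HR = 60 / 0.845 = 71.01 bpm


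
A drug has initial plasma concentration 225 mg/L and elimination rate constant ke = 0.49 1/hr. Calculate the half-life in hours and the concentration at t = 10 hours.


t_half = ln(2) / ke = 0.693147 / 0.49 = 1.415 hr
C(t) = C0 * exp(-ke*t) = 225 * exp(-0.49*10)
C(10) = 1.675 mg/L


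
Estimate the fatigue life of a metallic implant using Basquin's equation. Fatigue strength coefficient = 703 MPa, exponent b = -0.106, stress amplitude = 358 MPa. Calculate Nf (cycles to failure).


sigma_a = sigma_f' * (2Nf)^b
2Nf = (sigma_a/sigma_f')^(1/b)
2Nf = (358/703)^(1/-0.106)
2Nf = 581.87943
Nf = 290.9


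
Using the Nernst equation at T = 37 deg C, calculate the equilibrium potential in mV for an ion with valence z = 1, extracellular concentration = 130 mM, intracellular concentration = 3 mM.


E = (RT/(zF)) * ln(C_out/C_in)
T = 37 + 273.15 = 310.15 K
E = (8.314 * 310.15 / (1 * 96485)) * ln(130/3)
E = 100.7 mV


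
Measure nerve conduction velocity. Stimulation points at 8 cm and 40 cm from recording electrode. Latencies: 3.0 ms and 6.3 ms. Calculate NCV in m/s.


Distance = (40 - 8) / 100 = 0.32 m
dt = (6.3 - 3.0) / 1000 = 0.0033 s
NCV = dist / dt = 96.97 m/s


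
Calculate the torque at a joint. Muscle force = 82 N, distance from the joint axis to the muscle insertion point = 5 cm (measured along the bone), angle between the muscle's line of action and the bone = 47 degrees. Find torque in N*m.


Torque = F * d * sin(theta)   (moment arm = d*sin(theta))
d = 5 cm = 0.05 m
Torque = 82 * 0.05 * sin(47)
Torque = 2.999 N*m


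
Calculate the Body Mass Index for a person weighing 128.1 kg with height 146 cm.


BMI = weight / height^2
height = 146 cm = 1.46 m
BMI = 128.1 / 1.46^2
BMI = 60.1 kg/m^2


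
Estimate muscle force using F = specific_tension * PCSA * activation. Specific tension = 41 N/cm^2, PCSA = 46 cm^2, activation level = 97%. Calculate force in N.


F = sigma * PCSA * activation
F = 41 * 46 * 0.97
F = 1829 N


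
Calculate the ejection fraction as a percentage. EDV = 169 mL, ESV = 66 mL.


SV = EDV - ESV = 169 - 66 = 103 mL
EF = SV/EDV * 100 = 103/169 * 100
EF = 60.95%


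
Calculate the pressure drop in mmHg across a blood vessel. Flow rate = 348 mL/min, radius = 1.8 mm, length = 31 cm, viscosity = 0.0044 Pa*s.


dP = 8*mu*L*Q / (pi*r^4)
Q = 348 mL/min = 5.8e-06 m^3/s
dP = 1919.08 Pa = 1919.08 / 133.322 mmHg = 14.39 mmHg


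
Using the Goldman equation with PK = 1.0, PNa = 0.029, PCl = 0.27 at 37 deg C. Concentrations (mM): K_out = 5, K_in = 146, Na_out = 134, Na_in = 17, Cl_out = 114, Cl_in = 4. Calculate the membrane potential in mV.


Vm = (RT/F)*ln((PK*Ko + PNa*Nao + PCl*Cli)/(PK*Ki + PNa*Nai + PCl*Clo))
Numer = 9.966, Denom = 177.273
Vm = -76.93 mV


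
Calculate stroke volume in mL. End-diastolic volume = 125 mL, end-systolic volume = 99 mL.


SV = EDV - ESV
SV = 125 - 99
SV = 26 mL


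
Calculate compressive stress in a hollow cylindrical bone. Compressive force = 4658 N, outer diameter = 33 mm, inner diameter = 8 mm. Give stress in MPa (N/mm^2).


A = pi*(r_o^2 - r_i^2)
r_o = 16.5 mm, r_i = 4 mm
A = 805.033 mm^2
sigma = F/A = 4658 / 805.033
sigma = 5.786 MPa


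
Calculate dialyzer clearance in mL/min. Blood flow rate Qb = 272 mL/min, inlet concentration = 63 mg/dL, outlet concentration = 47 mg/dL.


K = Qb * (Cb_in - Cb_out) / Cb_in
K = 272 * (63 - 47) / 63
K = 69.08 mL/min


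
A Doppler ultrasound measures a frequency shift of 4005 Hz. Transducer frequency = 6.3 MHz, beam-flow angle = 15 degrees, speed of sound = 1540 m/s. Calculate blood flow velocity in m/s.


v = fd * c / (2 * f0 * cos(theta))
v = 4005 * 1540 / (2 * 6.3000e+06 * cos(15))
v = 0.5068 m/s


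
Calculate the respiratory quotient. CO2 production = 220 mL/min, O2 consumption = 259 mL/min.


RQ = VCO2 / VO2
RQ = 220 / 259
RQ = 0.8494


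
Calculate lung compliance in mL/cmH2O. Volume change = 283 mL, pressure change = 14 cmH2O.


C = dV / dP
C = 283 / 14
C = 20.21 mL/cmH2O


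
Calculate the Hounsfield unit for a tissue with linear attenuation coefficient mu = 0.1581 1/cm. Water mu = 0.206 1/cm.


HU = ((mu_tissue - mu_water) / mu_water) * 1000
HU = ((0.1581 - 0.206) / 0.206) * 1000
HU = -232.5


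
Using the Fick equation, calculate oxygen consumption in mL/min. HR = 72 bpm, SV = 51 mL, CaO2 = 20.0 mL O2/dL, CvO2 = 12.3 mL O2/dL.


CO = HR*SV = 72*51/1000 = 3.672 L/min
a-v O2 diff = 20.0 - 12.3 = 7.7 mL/dL
VO2 = CO * (CaO2-CvO2) * 10 dL/L
VO2 = 3.672 * 7.7 * 10
VO2 = 282.7 mL/min


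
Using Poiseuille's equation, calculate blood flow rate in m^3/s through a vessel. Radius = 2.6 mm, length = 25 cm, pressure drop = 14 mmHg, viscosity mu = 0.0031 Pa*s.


Q = pi*r^4*dP / (8*mu*L)
r = 0.0026 m, L = 0.25 m
dP = 14 mmHg = 1866.508 Pa
Q = 4.3220e-05 m^3/s


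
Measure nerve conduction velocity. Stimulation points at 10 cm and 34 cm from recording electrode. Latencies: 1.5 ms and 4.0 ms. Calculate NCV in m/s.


Distance = (34 - 10) / 100 = 0.24 m
dt = (4.0 - 1.5) / 1000 = 0.0025 s
NCV = dist / dt = 96 m/s


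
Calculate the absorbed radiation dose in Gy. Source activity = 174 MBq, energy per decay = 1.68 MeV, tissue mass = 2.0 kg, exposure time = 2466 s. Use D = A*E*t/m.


A = 174 MBq = 1.7400e+08 Bq
E = 1.68 MeV = 2.69136e-13 J
D = A*E*t/m = 1.7400e+08*2.69136e-13*2466/2.0
D = 0.05774 Gy


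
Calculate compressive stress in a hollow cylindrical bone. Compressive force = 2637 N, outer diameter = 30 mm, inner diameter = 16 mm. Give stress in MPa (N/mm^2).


A = pi*(r_o^2 - r_i^2)
r_o = 15 mm, r_i = 8 mm
A = 505.796 mm^2
sigma = F/A = 2637 / 505.796
sigma = 5.214 MPa


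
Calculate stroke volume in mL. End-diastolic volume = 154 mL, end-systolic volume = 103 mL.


SV = EDV - ESV
SV = 154 - 103
SV = 51 mL


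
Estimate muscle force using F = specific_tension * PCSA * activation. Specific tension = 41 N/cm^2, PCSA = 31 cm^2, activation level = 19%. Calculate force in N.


F = sigma * PCSA * activation
F = 41 * 31 * 0.19
F = 241.5 N


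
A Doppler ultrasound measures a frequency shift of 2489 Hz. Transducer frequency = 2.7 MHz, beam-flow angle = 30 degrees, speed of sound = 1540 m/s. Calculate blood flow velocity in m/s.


v = fd * c / (2 * f0 * cos(theta))
v = 2489 * 1540 / (2 * 2.7000e+06 * cos(30))
v = 0.8196 m/s


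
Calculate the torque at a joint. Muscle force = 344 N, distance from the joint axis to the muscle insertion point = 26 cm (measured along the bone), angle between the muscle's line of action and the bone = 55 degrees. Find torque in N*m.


Torque = F * d * sin(theta)   (moment arm = d*sin(theta))
d = 26 cm = 0.26 m
Torque = 344 * 0.26 * sin(55)
Torque = 73.26 N*m


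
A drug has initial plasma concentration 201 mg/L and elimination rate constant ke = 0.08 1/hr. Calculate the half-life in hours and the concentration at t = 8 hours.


t_half = ln(2) / ke = 0.693147 / 0.08 = 8.664 hr
C(t) = C0 * exp(-ke*t) = 201 * exp(-0.08*8)
C(8) = 106 mg/L


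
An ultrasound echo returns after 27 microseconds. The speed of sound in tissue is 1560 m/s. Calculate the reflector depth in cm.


depth = c * t / 2
t = 27 us = 2.7000e-05 s
depth = 1560 * 2.7000e-05 / 2
depth = 0.02106 m = 2.106 cm


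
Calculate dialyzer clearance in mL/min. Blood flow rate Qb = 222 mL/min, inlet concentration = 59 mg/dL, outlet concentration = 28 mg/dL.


K = Qb * (Cb_in - Cb_out) / Cb_in
K = 222 * (59 - 28) / 59
K = 116.6 mL/min


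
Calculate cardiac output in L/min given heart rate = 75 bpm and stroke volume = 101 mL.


CO = HR * SV
CO = 75 * 101 / 1000
CO = 7.575 L/min


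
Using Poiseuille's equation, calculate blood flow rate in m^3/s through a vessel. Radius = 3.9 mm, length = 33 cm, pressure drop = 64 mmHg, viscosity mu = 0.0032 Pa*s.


Q = pi*r^4*dP / (8*mu*L)
r = 0.0039 m, L = 0.33 m
dP = 64 mmHg = 8532.608 Pa
Q = 7.3407e-04 m^3/s


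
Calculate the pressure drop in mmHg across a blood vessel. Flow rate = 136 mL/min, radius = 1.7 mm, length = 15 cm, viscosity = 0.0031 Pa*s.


dP = 8*mu*L*Q / (pi*r^4)
Q = 136 mL/min = 2.26667e-06 m^3/s
dP = 321.355 Pa = 321.355 / 133.322 mmHg = 2.41 mmHg


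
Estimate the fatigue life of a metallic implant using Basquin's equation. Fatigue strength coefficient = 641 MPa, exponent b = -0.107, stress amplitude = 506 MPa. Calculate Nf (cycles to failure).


sigma_a = sigma_f' * (2Nf)^b
2Nf = (sigma_a/sigma_f')^(1/b)
2Nf = (506/641)^(1/-0.107)
2Nf = 9.117658
Nf = 4.559


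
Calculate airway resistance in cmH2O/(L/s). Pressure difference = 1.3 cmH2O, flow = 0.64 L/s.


R = dP / flow
R = 1.3 / 0.64
R = 2.031 cmH2O/(L/s)


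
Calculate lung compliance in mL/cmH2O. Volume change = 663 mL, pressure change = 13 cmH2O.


C = dV / dP
C = 663 / 13
C = 51 mL/cmH2O


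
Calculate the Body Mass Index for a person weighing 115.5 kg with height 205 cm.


BMI = weight / height^2
height = 205 cm = 2.05 m
BMI = 115.5 / 2.05^2
BMI = 27.48 kg/m^2


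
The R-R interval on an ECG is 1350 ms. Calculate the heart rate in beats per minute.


HR = 60 / RR_interval(s)
RR = 1350 ms = 1.35 s
HR = 60 / 1.35 = 44.44 bpm


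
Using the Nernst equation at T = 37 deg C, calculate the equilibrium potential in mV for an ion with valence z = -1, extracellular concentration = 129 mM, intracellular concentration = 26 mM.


E = (RT/(zF)) * ln(C_out/C_in)
T = 37 + 273.15 = 310.15 K
E = (8.314 * 310.15 / (-1 * 96485)) * ln(129/26)
E = -42.81 mV


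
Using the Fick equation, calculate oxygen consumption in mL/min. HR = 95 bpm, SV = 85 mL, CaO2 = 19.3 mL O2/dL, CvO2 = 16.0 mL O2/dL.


CO = HR*SV = 95*85/1000 = 8.075 L/min
a-v O2 diff = 19.3 - 16.0 = 3.3 mL/dL
VO2 = CO * (CaO2-CvO2) * 10 dL/L
VO2 = 8.075 * 3.3 * 10
VO2 = 266.5 mL/min


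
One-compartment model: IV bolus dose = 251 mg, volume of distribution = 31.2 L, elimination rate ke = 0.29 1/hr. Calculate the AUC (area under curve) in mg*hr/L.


C0 = Dose/Vd = 251/31.2 = 8.04487 mg/L
AUC = C0/ke = 8.04487/0.29
AUC = 27.74 mg*hr/L


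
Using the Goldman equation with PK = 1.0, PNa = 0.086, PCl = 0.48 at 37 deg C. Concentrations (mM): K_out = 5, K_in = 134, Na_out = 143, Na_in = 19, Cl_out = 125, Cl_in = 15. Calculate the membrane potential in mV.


Vm = (RT/F)*ln((PK*Ko + PNa*Nao + PCl*Cli)/(PK*Ki + PNa*Nai + PCl*Clo))
Numer = 24.498, Denom = 195.634
Vm = -55.53 mV


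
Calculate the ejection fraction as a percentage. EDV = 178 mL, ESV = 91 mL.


SV = EDV - ESV = 178 - 91 = 87 mL
EF = SV/EDV * 100 = 87/178 * 100
EF = 48.88%


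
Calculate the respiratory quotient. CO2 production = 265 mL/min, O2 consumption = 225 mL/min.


RQ = VCO2 / VO2
RQ = 265 / 225
RQ = 1.178


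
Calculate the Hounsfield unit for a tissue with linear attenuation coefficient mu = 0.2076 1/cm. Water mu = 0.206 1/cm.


HU = ((mu_tissue - mu_water) / mu_water) * 1000
HU = ((0.2076 - 0.206) / 0.206) * 1000
HU = 7.767


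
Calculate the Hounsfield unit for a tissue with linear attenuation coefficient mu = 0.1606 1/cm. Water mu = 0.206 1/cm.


HU = ((mu_tissue - mu_water) / mu_water) * 1000
HU = ((0.1606 - 0.206) / 0.206) * 1000
HU = -220.4


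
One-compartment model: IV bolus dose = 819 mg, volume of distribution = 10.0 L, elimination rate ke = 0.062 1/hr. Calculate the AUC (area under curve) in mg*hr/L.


C0 = Dose/Vd = 819/10.0 = 81.9 mg/L
AUC = C0/ke = 81.9/0.062
AUC = 1321 mg*hr/L


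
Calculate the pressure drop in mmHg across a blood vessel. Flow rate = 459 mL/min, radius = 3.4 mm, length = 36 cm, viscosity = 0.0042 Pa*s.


dP = 8*mu*L*Q / (pi*r^4)
Q = 459 mL/min = 7.65e-06 m^3/s
dP = 220.413 Pa = 220.413 / 133.322 mmHg = 1.653 mmHg


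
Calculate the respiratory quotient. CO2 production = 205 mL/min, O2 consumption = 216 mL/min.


RQ = VCO2 / VO2
RQ = 205 / 216
RQ = 0.9491


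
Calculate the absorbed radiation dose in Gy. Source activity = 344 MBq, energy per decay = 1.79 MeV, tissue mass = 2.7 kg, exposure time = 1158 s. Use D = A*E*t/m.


A = 344 MBq = 3.4400e+08 Bq
E = 1.79 MeV = 2.86758e-13 J
D = A*E*t/m = 3.4400e+08*2.86758e-13*1158/2.7
D = 0.04231 Gy


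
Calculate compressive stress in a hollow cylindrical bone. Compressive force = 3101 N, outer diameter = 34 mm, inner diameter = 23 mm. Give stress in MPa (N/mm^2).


A = pi*(r_o^2 - r_i^2)
r_o = 17 mm, r_i = 11.5 mm
A = 492.445 mm^2
sigma = F/A = 3101 / 492.445
sigma = 6.297 MPa


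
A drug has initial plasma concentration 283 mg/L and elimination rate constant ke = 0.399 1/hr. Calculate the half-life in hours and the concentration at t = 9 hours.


t_half = ln(2) / ke = 0.693147 / 0.399 = 1.737 hr
C(t) = C0 * exp(-ke*t) = 283 * exp(-0.399*9)
C(9) = 7.803 mg/L


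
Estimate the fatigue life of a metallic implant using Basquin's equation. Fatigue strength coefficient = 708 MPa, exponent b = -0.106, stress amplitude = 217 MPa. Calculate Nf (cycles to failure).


sigma_a = sigma_f' * (2Nf)^b
2Nf = (sigma_a/sigma_f')^(1/b)
2Nf = (217/708)^(1/-0.106)
2Nf = 69989.557
Nf = 3.499e+04


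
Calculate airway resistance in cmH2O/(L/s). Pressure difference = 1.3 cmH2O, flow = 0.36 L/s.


R = dP / flow
R = 1.3 / 0.36
R = 3.611 cmH2O/(L/s)


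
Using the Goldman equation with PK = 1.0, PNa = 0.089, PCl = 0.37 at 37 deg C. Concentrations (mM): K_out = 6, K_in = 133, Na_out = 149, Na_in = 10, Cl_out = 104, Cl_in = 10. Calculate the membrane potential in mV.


Vm = (RT/F)*ln((PK*Ko + PNa*Nao + PCl*Cli)/(PK*Ki + PNa*Nai + PCl*Clo))
Numer = 22.961, Denom = 172.37
Vm = -53.87 mV


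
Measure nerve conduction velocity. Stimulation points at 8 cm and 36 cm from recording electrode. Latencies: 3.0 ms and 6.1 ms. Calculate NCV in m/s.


Distance = (36 - 8) / 100 = 0.28 m
dt = (6.1 - 3.0) / 1000 = 0.0031 s
NCV = dist / dt = 90.32 m/s


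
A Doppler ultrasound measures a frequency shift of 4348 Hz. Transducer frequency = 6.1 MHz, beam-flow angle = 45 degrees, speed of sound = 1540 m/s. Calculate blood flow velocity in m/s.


v = fd * c / (2 * f0 * cos(theta))
v = 4348 * 1540 / (2 * 6.1000e+06 * cos(45))
v = 0.7762 m/s
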